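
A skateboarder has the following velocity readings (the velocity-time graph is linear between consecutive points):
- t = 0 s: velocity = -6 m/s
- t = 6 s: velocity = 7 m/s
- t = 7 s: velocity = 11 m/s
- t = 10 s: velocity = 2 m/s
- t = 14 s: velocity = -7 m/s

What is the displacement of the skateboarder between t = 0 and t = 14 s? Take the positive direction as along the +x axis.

21.5 m

Net displacement equals the area under the velocity-time graph (areas below the axis count negative).
0–6 s: ½(-6 + 7)(6) = 3 m
6–7 s: ½(7 + 11)(1) = 9 m
7–10 s: ½(11 + 2)(3) = 19.5 m
10–14 s: ½(2 + -7)(4) = -10 m
Net displacement = 21.5 m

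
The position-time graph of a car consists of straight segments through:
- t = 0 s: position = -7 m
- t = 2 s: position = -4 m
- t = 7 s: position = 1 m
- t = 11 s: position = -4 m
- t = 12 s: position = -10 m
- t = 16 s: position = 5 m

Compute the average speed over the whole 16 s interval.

2.125 m/s

Average speed = (total path length)/(elapsed time); on a piecewise-linear x-t graph the path length is Σ|Δx|.
0–2 s: |Δx| = |-4 − -7| = 3 m
2–7 s: |Δx| = |1 − -4| = 5 m
7–11 s: |Δx| = |-4 − 1| = 5 m
11–12 s: |Δx| = |-10 − -4| = 6 m
12–16 s: |Δx| = |5 − -10| = 15 m
Total path = 34 m; average speed = 34/16 = 2.125 m/s.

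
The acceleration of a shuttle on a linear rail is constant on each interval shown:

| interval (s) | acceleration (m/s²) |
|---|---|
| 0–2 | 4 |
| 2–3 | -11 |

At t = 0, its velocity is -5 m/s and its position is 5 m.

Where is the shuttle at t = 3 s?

On each constant-a segment, Δv = aΔt and Δx = v₀Δt + ½aΔt²; chain segment to segment.
0–2 s: v starts -5 m/s; Δx = -5·2 + ½·4·2² = -2 m; v ends 3 m/s.
2–3 s: v starts 3 m/s; Δx = 3·1 + ½·-11·1² = -2.5 m; v ends -8 m/s.
x(3) = 5 + Σ Δx = 0.5 m.

0.5 m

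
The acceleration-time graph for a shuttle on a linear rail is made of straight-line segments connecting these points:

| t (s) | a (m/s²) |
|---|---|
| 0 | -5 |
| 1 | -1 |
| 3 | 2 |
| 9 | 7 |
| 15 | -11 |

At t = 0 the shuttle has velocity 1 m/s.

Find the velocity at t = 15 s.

Δv equals the area under the a-t graph; then v = v₀ + Δv.
0–1 s: ½(-5 + -1)(1) = -3 m/s
1–3 s: ½(-1 + 2)(2) = 1 m/s
3–9 s: ½(2 + 7)(6) = 27 m/s
9–15 s: ½(7 + -11)(6) = -12 m/s
Δv = 13 m/s, so v(15) = 1 + (13) = 14 m/s.

14 m/s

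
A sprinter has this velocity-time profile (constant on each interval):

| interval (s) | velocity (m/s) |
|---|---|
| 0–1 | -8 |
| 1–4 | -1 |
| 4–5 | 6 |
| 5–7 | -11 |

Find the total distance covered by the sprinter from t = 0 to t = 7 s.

39 m

Total distance travelled is ∫|v| dt — sum the magnitudes of each area piece.
0–1 s: |-8| × 1 = 8 m
1–4 s: |-1| × 3 = 3 m
4–5 s: |6| × 1 = 6 m
5–7 s: |-11| × 2 = 22 m
Total distance = 39 m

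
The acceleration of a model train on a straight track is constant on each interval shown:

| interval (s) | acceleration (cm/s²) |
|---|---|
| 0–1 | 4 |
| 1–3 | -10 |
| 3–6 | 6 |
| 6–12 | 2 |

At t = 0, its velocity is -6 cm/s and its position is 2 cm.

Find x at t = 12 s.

-53 cm

On each constant-a segment, Δv = aΔt and Δx = v₀Δt + ½aΔt²; chain segment to segment.
0–1 s: v starts -6 cm/s; Δx = -6·1 + ½·4·1² = -4 cm; v ends -2 cm/s.
1–3 s: v starts -2 cm/s; Δx = -2·2 + ½·-10·2² = -24 cm; v ends -22 cm/s.
3–6 s: v starts -22 cm/s; Δx = -22·3 + ½·6·3² = -39 cm; v ends -4 cm/s.
6–12 s: v starts -4 cm/s; Δx = -4·6 + ½·2·6² = 12 cm; v ends 8 cm/s.
x(12) = 2 + Σ Δx = -53 cm.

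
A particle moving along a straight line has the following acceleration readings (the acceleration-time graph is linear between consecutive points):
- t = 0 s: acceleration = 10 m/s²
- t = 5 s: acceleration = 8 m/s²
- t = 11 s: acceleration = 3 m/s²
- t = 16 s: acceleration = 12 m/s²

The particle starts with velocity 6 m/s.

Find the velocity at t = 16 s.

121.5 m/s

Δv equals the area under the a-t graph; then v = v₀ + Δv.
0–5 s: ½(10 + 8)(5) = 45 m/s
5–11 s: ½(8 + 3)(6) = 33 m/s
11–16 s: ½(3 + 12)(5) = 37.5 m/s
Δv = 115.5 m/s, so v(16) = 6 + (115.5) = 121.5 m/s.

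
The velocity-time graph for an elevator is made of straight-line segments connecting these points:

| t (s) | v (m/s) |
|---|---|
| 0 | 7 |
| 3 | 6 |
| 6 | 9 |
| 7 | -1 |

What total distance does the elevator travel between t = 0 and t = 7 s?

Total distance travelled is ∫|v| dt — sum the magnitudes of each area piece.
0–3 s: |½(7 + 6)(3)| = 19.5 m
3–6 s: |½(6 + 9)(3)| = 22.5 m
6–7 s: v = 0 at t = 6.9 s; triangle areas 4.05 + 0.05 = 4.1 m
Total distance = 46.1 m

46.1 m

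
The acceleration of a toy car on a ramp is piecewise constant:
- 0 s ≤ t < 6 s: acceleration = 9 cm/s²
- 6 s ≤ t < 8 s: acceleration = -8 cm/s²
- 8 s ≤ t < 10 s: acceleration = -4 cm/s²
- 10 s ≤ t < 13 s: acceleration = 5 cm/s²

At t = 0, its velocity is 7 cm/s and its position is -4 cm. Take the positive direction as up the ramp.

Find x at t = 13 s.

On each constant-a segment, Δv = aΔt and Δx = v₀Δt + ½aΔt²; chain segment to segment.
0–6 s: v starts 7 cm/s; Δx = 7·6 + ½·9·6² = 204 cm; v ends 61 cm/s.
6–8 s: v starts 61 cm/s; Δx = 61·2 + ½·-8·2² = 106 cm; v ends 45 cm/s.
8–10 s: v starts 45 cm/s; Δx = 45·2 + ½·-4·2² = 82 cm; v ends 37 cm/s.
10–13 s: v starts 37 cm/s; Δx = 37·3 + ½·5·3² = 133.5 cm; v ends 52 cm/s.
x(13) = -4 + Σ Δx = 521.5 cm.

521.5 cm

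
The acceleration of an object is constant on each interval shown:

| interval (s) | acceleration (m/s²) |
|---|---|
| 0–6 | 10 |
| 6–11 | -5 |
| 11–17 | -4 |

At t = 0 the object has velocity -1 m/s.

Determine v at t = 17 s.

10 m/s

Δv equals the area under the a-t graph; then v = v₀ + Δv.
0–6 s: 10 × 6 = 60 m/s
6–11 s: -5 × 5 = -25 m/s
11–17 s: -4 × 6 = -24 m/s
Δv = 11 m/s, so v(17) = -1 + (11) = 10 m/s.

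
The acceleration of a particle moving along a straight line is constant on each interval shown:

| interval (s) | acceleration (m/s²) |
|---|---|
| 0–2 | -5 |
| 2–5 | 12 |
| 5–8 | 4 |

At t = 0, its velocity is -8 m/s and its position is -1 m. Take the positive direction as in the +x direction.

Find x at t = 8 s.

On each constant-a segment, Δv = aΔt and Δx = v₀Δt + ½aΔt²; chain segment to segment.
0–2 s: v starts -8 m/s; Δx = -8·2 + ½·-5·2² = -26 m; v ends -18 m/s.
2–5 s: v starts -18 m/s; Δx = -18·3 + ½·12·3² = 0 m; v ends 18 m/s.
5–8 s: v starts 18 m/s; Δx = 18·3 + ½·4·3² = 72 m; v ends 30 m/s.
x(8) = -1 + Σ Δx = 45 m.

45 m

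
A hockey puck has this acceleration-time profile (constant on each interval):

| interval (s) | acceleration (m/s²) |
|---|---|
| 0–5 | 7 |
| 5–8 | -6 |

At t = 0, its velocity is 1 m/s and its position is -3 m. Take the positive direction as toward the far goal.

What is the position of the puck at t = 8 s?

On each constant-a segment, Δv = aΔt and Δx = v₀Δt + ½aΔt²; chain segment to segment.
0–5 s: v starts 1 m/s; Δx = 1·5 + ½·7·5² = 92.5 m; v ends 36 m/s.
5–8 s: v starts 36 m/s; Δx = 36·3 + ½·-6·3² = 81 m; v ends 18 m/s.
x(8) = -3 + Σ Δx = 170.5 m.

170.5 m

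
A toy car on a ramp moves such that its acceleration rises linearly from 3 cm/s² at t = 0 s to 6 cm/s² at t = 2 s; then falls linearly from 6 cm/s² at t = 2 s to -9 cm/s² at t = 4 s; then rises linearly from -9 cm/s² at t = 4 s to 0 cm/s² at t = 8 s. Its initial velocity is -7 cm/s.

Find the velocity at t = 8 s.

-19 cm/s

Δv equals the area under the a-t graph; then v = v₀ + Δv.
0–2 s: ½(3 + 6)(2) = 9 cm/s
2–4 s: ½(6 + -9)(2) = -3 cm/s
4–8 s: ½(-9 + 0)(4) = -18 cm/s
Δv = -12 cm/s, so v(8) = -7 + (-12) = -19 cm/s.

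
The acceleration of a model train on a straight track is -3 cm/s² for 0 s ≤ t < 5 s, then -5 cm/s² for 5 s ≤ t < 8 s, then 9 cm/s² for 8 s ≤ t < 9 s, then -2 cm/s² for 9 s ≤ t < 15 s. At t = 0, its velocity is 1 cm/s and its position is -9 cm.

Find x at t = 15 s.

On each constant-a segment, Δv = aΔt and Δx = v₀Δt + ½aΔt²; chain segment to segment.
0–5 s: v starts 1 cm/s; Δx = 1·5 + ½·-3·5² = -32.5 cm; v ends -14 cm/s.
5–8 s: v starts -14 cm/s; Δx = -14·3 + ½·-5·3² = -64.5 cm; v ends -29 cm/s.
8–9 s: v starts -29 cm/s; Δx = -29·1 + ½·9·1² = -24.5 cm; v ends -20 cm/s.
9–15 s: v starts -20 cm/s; Δx = -20·6 + ½·-2·6² = -156 cm; v ends -32 cm/s.
x(15) = -9 + Σ Δx = -286.5 cm.

-286.5 cm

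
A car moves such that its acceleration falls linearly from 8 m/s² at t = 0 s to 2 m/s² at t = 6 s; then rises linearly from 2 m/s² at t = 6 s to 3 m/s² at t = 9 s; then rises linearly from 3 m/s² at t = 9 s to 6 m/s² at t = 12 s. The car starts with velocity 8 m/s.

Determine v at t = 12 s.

59 m/s

Δv equals the area under the a-t graph; then v = v₀ + Δv.
0–6 s: ½(8 + 2)(6) = 30 m/s
6–9 s: ½(2 + 3)(3) = 7.5 m/s
9–12 s: ½(3 + 6)(3) = 13.5 m/s
Δv = 51 m/s, so v(12) = 8 + (51) = 59 m/s.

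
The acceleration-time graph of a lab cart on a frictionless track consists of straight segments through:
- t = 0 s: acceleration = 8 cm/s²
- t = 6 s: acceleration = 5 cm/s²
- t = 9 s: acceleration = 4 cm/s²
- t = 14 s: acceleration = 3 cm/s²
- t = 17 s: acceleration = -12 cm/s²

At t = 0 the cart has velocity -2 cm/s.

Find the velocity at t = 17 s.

Δv equals the area under the a-t graph; then v = v₀ + Δv.
0–6 s: ½(8 + 5)(6) = 39 cm/s
6–9 s: ½(5 + 4)(3) = 13.5 cm/s
9–14 s: ½(4 + 3)(5) = 17.5 cm/s
14–17 s: ½(3 + -12)(3) = -13.5 cm/s
Δv = 56.5 cm/s, so v(17) = -2 + (56.5) = 54.5 cm/s.

54.5 cm/s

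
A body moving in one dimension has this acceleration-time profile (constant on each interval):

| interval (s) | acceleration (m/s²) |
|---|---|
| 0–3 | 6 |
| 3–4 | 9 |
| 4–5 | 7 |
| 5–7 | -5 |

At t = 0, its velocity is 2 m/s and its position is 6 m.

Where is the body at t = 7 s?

On each constant-a segment, Δv = aΔt and Δx = v₀Δt + ½aΔt²; chain segment to segment.
0–3 s: v starts 2 m/s; Δx = 2·3 + ½·6·3² = 33 m; v ends 20 m/s.
3–4 s: v starts 20 m/s; Δx = 20·1 + ½·9·1² = 24.5 m; v ends 29 m/s.
4–5 s: v starts 29 m/s; Δx = 29·1 + ½·7·1² = 32.5 m; v ends 36 m/s.
5–7 s: v starts 36 m/s; Δx = 36·2 + ½·-5·2² = 62 m; v ends 26 m/s.
x(7) = 6 + Σ Δx = 158 m.

158 m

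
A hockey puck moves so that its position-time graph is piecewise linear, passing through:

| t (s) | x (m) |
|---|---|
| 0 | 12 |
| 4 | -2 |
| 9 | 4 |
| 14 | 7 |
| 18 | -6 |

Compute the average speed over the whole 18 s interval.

Average speed = (total path length)/(elapsed time); on a piecewise-linear x-t graph the path length is Σ|Δx|.
0–4 s: |Δx| = |-2 − 12| = 14 m
4–9 s: |Δx| = |4 − -2| = 6 m
9–14 s: |Δx| = |7 − 4| = 3 m
14–18 s: |Δx| = |-6 − 7| = 13 m
Total path = 36 m; average speed = 36/18 = 2 m/s.

2 m/s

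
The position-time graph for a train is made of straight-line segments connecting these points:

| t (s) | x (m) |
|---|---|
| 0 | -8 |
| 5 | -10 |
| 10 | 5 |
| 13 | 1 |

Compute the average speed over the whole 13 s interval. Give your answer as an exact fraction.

21/13 m/s

Average speed = (total path length)/(elapsed time); on a piecewise-linear x-t graph the path length is Σ|Δx|.
0–5 s: |Δx| = |-10 − -8| = 2 m
5–10 s: |Δx| = |5 − -10| = 15 m
10–13 s: |Δx| = |1 − 5| = 4 m
Total path = 21 m; average speed = 21/13 = 21/13 m/s.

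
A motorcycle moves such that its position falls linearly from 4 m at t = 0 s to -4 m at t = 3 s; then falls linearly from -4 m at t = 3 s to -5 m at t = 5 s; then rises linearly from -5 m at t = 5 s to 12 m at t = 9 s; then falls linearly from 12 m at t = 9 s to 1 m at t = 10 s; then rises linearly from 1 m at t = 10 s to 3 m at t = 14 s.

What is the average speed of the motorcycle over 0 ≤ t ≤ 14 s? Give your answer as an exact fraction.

39/14 m/s

Average speed = (total path length)/(elapsed time); on a piecewise-linear x-t graph the path length is Σ|Δx|.
0–3 s: |Δx| = |-4 − 4| = 8 m
3–5 s: |Δx| = |-5 − -4| = 1 m
5–9 s: |Δx| = |12 − -5| = 17 m
9–10 s: |Δx| = |1 − 12| = 11 m
10–14 s: |Δx| = |3 − 1| = 2 m
Total path = 39 m; average speed = 39/14 = 39/14 m/s.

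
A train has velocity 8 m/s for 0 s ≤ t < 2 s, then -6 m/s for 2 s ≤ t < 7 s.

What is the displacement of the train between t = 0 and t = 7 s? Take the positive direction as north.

Displacement is the signed area under the v-t curve.
0–2 s: 8 × 2 = 16 m
2–7 s: -6 × 5 = -30 m
Net displacement = -14 m

-14 m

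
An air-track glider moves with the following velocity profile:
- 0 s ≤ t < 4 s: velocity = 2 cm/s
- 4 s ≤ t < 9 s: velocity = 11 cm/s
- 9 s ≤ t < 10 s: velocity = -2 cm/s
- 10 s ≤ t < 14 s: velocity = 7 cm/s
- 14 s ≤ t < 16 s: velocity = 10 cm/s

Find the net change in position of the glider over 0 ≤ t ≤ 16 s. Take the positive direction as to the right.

109 cm

Net displacement equals the area under the velocity-time graph (areas below the axis count negative).
0–4 s: 2 × 4 = 8 cm
4–9 s: 11 × 5 = 55 cm
9–10 s: -2 × 1 = -2 cm
10–14 s: 7 × 4 = 28 cm
14–16 s: 10 × 2 = 20 cm
Net displacement = 109 cm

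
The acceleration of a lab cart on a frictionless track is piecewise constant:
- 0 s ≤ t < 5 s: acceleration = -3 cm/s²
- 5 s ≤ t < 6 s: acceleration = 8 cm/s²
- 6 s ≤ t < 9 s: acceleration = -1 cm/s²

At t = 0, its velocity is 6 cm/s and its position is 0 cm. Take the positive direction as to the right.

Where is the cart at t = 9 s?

-20 cm

On each constant-a segment, Δv = aΔt and Δx = v₀Δt + ½aΔt²; chain segment to segment.
0–5 s: v starts 6 cm/s; Δx = 6·5 + ½·-3·5² = -7.5 cm; v ends -9 cm/s.
5–6 s: v starts -9 cm/s; Δx = -9·1 + ½·8·1² = -5 cm; v ends -1 cm/s.
6–9 s: v starts -1 cm/s; Δx = -1·3 + ½·-1·3² = -7.5 cm; v ends -4 cm/s.
x(9) = 0 + Σ Δx = -20 cm.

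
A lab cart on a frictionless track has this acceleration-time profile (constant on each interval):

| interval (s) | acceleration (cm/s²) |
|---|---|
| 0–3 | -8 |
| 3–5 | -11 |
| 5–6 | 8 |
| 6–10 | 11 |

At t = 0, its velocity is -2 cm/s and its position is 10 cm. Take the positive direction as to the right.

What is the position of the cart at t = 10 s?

On each constant-a segment, Δv = aΔt and Δx = v₀Δt + ½aΔt²; chain segment to segment.
0–3 s: v starts -2 cm/s; Δx = -2·3 + ½·-8·3² = -42 cm; v ends -26 cm/s.
3–5 s: v starts -26 cm/s; Δx = -26·2 + ½·-11·2² = -74 cm; v ends -48 cm/s.
5–6 s: v starts -48 cm/s; Δx = -48·1 + ½·8·1² = -44 cm; v ends -40 cm/s.
6–10 s: v starts -40 cm/s; Δx = -40·4 + ½·11·4² = -72 cm; v ends 4 cm/s.
x(10) = 10 + Σ Δx = -222 cm.

-222 cm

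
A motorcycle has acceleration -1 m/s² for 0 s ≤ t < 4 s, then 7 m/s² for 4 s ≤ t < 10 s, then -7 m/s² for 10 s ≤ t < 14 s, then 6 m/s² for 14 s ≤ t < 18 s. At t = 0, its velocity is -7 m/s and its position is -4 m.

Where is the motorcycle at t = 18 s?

148 m

On each constant-a segment, Δv = aΔt and Δx = v₀Δt + ½aΔt²; chain segment to segment.
0–4 s: v starts -7 m/s; Δx = -7·4 + ½·-1·4² = -36 m; v ends -11 m/s.
4–10 s: v starts -11 m/s; Δx = -11·6 + ½·7·6² = 60 m; v ends 31 m/s.
10–14 s: v starts 31 m/s; Δx = 31·4 + ½·-7·4² = 68 m; v ends 3 m/s.
14–18 s: v starts 3 m/s; Δx = 3·4 + ½·6·4² = 60 m; v ends 27 m/s.
x(18) = -4 + Σ Δx = 148 m.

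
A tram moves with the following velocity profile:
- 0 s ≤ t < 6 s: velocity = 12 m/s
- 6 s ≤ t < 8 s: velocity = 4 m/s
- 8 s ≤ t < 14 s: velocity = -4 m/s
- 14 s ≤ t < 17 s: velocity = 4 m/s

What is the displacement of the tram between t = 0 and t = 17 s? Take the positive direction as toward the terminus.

68 m

Displacement is the signed area under the v-t curve.
0–6 s: 12 × 6 = 72 m
6–8 s: 4 × 2 = 8 m
8–14 s: -4 × 6 = -24 m
14–17 s: 4 × 3 = 12 m
Net displacement = 68 m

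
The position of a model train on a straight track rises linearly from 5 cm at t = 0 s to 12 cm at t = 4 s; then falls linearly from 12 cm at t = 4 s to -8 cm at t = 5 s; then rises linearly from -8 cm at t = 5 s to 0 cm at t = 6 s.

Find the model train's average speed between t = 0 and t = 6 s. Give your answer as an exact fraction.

Average speed = (total path length)/(elapsed time); on a piecewise-linear x-t graph the path length is Σ|Δx|.
0–4 s: |Δx| = |12 − 5| = 7 cm
4–5 s: |Δx| = |-8 − 12| = 20 cm
5–6 s: |Δx| = |0 − -8| = 8 cm
Total path = 35 cm; average speed = 35/6 = 35/6 cm/s.

35/6 cm/s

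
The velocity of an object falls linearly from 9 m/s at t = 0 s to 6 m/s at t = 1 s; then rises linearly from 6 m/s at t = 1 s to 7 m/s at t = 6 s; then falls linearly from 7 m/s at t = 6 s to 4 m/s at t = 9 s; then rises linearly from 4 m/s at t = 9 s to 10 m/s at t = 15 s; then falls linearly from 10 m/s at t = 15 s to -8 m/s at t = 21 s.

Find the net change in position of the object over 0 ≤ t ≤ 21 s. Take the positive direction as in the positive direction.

104.5 m

Net displacement equals the area under the velocity-time graph (areas below the axis count negative).
0–1 s: ½(9 + 6)(1) = 7.5 m
1–6 s: ½(6 + 7)(5) = 32.5 m
6–9 s: ½(7 + 4)(3) = 16.5 m
9–15 s: ½(4 + 10)(6) = 42 m
15–21 s: ½(10 + -8)(6) = 6 m
Net displacement = 104.5 m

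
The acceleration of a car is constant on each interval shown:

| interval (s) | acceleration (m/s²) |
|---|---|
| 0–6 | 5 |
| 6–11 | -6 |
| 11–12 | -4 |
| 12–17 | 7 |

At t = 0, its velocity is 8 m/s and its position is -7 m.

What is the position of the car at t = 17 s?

359.5 m

On each constant-a segment, Δv = aΔt and Δx = v₀Δt + ½aΔt²; chain segment to segment.
0–6 s: v starts 8 m/s; Δx = 8·6 + ½·5·6² = 138 m; v ends 38 m/s.
6–11 s: v starts 38 m/s; Δx = 38·5 + ½·-6·5² = 115 m; v ends 8 m/s.
11–12 s: v starts 8 m/s; Δx = 8·1 + ½·-4·1² = 6 m; v ends 4 m/s.
12–17 s: v starts 4 m/s; Δx = 4·5 + ½·7·5² = 107.5 m; v ends 39 m/s.
x(17) = -7 + Σ Δx = 359.5 m.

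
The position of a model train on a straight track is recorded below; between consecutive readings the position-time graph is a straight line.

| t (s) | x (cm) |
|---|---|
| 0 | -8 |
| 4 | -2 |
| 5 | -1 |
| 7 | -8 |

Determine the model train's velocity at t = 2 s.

Velocity is the slope of the x-t graph on 0–4 s: (-2 − -8)/(4 − 0) = 1.5 cm/s.

1.5 cm/s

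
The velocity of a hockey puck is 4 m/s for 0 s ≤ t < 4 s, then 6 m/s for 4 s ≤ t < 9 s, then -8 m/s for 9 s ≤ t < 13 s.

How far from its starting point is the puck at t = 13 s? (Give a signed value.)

Displacement is the signed area under the v-t curve.
0–4 s: 4 × 4 = 16 m
4–9 s: 6 × 5 = 30 m
9–13 s: -8 × 4 = -32 m
Net displacement = 14 m

14 m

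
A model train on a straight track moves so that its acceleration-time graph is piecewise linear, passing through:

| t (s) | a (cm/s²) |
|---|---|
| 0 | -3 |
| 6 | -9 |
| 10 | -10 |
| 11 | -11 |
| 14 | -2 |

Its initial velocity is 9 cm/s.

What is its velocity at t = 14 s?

-95 cm/s

Δv equals the area under the a-t graph; then v = v₀ + Δv.
0–6 s: ½(-3 + -9)(6) = -36 cm/s
6–10 s: ½(-9 + -10)(4) = -38 cm/s
10–11 s: ½(-10 + -11)(1) = -10.5 cm/s
11–14 s: ½(-11 + -2)(3) = -19.5 cm/s
Δv = -104 cm/s, so v(14) = 9 + (-104) = -95 cm/s.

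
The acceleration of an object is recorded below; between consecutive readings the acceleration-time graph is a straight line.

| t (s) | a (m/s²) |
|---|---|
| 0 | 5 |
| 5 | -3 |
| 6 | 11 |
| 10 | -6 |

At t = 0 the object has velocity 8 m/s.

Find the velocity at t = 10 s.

Δv equals the area under the a-t graph; then v = v₀ + Δv.
0–5 s: ½(5 + -3)(5) = 5 m/s
5–6 s: ½(-3 + 11)(1) = 4 m/s
6–10 s: ½(11 + -6)(4) = 10 m/s
Δv = 19 m/s, so v(10) = 8 + (19) = 27 m/s.

27 m/s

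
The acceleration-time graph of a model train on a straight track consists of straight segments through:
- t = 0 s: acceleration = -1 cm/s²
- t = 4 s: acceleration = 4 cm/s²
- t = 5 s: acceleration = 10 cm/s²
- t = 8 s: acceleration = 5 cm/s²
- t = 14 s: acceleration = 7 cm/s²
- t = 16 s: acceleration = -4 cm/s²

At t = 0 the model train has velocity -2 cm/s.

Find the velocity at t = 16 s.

72.5 cm/s

Δv equals the area under the a-t graph; then v = v₀ + Δv.
0–4 s: ½(-1 + 4)(4) = 6 cm/s
4–5 s: ½(4 + 10)(1) = 7 cm/s
5–8 s: ½(10 + 5)(3) = 22.5 cm/s
8–14 s: ½(5 + 7)(6) = 36 cm/s
14–16 s: ½(7 + -4)(2) = 3 cm/s
Δv = 74.5 cm/s, so v(16) = -2 + (74.5) = 72.5 cm/s.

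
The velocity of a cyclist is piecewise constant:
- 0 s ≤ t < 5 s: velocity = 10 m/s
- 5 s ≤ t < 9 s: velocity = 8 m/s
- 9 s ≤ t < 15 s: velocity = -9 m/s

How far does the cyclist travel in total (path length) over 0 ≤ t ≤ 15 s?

Distance (not displacement) is the total path length: add the absolute areas under v-t.
0–5 s: |10| × 5 = 50 m
5–9 s: |8| × 4 = 32 m
9–15 s: |-9| × 6 = 54 m
Total distance = 136 m

136 m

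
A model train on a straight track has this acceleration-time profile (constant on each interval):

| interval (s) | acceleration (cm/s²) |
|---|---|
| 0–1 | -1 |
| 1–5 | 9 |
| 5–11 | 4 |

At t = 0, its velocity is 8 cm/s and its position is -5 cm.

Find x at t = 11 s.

On each constant-a segment, Δv = aΔt and Δx = v₀Δt + ½aΔt²; chain segment to segment.
0–1 s: v starts 8 cm/s; Δx = 8·1 + ½·-1·1² = 7.5 cm; v ends 7 cm/s.
1–5 s: v starts 7 cm/s; Δx = 7·4 + ½·9·4² = 100 cm; v ends 43 cm/s.
5–11 s: v starts 43 cm/s; Δx = 43·6 + ½·4·6² = 330 cm; v ends 67 cm/s.
x(11) = -5 + Σ Δx = 432.5 cm.

432.5 cm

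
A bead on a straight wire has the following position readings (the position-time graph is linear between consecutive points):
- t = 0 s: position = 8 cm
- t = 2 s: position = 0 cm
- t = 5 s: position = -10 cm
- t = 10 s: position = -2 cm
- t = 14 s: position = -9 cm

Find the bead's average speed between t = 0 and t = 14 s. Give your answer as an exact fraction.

Average speed = (total path length)/(elapsed time); on a piecewise-linear x-t graph the path length is Σ|Δx|.
0–2 s: |Δx| = |0 − 8| = 8 cm
2–5 s: |Δx| = |-10 − 0| = 10 cm
5–10 s: |Δx| = |-2 − -10| = 8 cm
10–14 s: |Δx| = |-9 − -2| = 7 cm
Total path = 33 cm; average speed = 33/14 = 33/14 cm/s.

33/14 cm/s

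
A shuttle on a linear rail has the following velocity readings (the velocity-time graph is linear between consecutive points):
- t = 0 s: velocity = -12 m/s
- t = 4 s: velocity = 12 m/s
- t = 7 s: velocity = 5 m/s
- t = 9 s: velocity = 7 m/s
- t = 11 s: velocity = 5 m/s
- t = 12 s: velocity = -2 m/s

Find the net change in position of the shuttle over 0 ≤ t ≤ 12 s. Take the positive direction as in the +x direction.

Net displacement equals the area under the velocity-time graph (areas below the axis count negative).
0–4 s: ½(-12 + 12)(4) = 0 m
4–7 s: ½(12 + 5)(3) = 25.5 m
7–9 s: ½(5 + 7)(2) = 12 m
9–11 s: ½(7 + 5)(2) = 12 m
11–12 s: ½(5 + -2)(1) = 1.5 m
Net displacement = 51 m

51 m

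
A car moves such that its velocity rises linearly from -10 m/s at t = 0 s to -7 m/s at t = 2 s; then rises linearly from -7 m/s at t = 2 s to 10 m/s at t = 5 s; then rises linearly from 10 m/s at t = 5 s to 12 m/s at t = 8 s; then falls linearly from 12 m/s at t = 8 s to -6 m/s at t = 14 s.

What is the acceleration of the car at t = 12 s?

Acceleration is the slope of the v-t graph on 8–14 s: (-6 − 12)/(14 − 8) = -3 m/s².

-3 m/s²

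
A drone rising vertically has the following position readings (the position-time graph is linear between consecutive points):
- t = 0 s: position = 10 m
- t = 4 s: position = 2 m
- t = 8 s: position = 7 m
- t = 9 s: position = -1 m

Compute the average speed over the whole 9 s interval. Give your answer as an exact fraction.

Average speed = (total path length)/(elapsed time); on a piecewise-linear x-t graph the path length is Σ|Δx|.
0–4 s: |Δx| = |2 − 10| = 8 m
4–8 s: |Δx| = |7 − 2| = 5 m
8–9 s: |Δx| = |-1 − 7| = 8 m
Total path = 21 m; average speed = 21/9 = 7/3 m/s.

7/3 m/s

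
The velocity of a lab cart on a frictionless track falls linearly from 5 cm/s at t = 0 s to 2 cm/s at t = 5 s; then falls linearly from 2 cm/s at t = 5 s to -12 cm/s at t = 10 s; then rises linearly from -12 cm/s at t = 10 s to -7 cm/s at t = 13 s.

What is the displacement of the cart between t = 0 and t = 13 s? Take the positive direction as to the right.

Displacement is the signed area under the v-t curve.
0–5 s: ½(5 + 2)(5) = 17.5 cm
5–10 s: ½(2 + -12)(5) = -25 cm
10–13 s: ½(-12 + -7)(3) = -28.5 cm
Net displacement = -36 cm

-36 cm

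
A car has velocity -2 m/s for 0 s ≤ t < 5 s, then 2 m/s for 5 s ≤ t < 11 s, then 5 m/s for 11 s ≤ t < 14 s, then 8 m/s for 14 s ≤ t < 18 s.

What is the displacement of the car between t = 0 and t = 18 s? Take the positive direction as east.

49 m

Displacement is the signed area under the v-t curve.
0–5 s: -2 × 5 = -10 m
5–11 s: 2 × 6 = 12 m
11–14 s: 5 × 3 = 15 m
14–18 s: 8 × 4 = 32 m
Net displacement = 49 m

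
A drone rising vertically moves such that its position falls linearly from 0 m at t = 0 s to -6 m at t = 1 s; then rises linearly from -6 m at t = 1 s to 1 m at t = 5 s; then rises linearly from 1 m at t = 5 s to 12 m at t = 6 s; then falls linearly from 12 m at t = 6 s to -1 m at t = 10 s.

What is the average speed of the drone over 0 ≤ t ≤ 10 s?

Average speed = (total path length)/(elapsed time); on a piecewise-linear x-t graph the path length is Σ|Δx|.
0–1 s: |Δx| = |-6 − 0| = 6 m
1–5 s: |Δx| = |1 − -6| = 7 m
5–6 s: |Δx| = |12 − 1| = 11 m
6–10 s: |Δx| = |-1 − 12| = 13 m
Total path = 37 m; average speed = 37/10 = 3.7 m/s.

3.7 m/s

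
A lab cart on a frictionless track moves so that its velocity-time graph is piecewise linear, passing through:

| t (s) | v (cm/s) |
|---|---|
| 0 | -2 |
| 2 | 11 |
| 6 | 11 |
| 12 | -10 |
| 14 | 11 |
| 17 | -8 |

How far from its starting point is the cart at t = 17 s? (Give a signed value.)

Displacement is the signed area under the v-t curve.
0–2 s: ½(-2 + 11)(2) = 9 cm
2–6 s: 11 × 4 = 44 cm
6–12 s: ½(11 + -10)(6) = 3 cm
12–14 s: ½(-10 + 11)(2) = 1 cm
14–17 s: ½(11 + -8)(3) = 4.5 cm
Net displacement = 61.5 cm

61.5 cm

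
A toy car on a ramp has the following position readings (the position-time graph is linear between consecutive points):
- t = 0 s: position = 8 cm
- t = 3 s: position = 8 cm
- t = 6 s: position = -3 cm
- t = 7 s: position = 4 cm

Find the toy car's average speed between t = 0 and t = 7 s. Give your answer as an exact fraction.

18/7 cm/s

Average speed = (total path length)/(elapsed time); on a piecewise-linear x-t graph the path length is Σ|Δx|.
0–3 s: |Δx| = |8 − 8| = 0 cm
3–6 s: |Δx| = |-3 − 8| = 11 cm
6–7 s: |Δx| = |4 − -3| = 7 cm
Total path = 18 cm; average speed = 18/7 = 18/7 cm/s.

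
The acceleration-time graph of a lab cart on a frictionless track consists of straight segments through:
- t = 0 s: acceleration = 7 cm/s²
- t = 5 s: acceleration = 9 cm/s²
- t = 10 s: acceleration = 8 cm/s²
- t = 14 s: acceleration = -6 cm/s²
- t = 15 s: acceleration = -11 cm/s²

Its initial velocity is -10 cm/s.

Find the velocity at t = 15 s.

68 cm/s

Δv equals the area under the a-t graph; then v = v₀ + Δv.
0–5 s: ½(7 + 9)(5) = 40 cm/s
5–10 s: ½(9 + 8)(5) = 42.5 cm/s
10–14 s: ½(8 + -6)(4) = 4 cm/s
14–15 s: ½(-6 + -11)(1) = -8.5 cm/s
Δv = 78 cm/s, so v(15) = -10 + (78) = 68 cm/s.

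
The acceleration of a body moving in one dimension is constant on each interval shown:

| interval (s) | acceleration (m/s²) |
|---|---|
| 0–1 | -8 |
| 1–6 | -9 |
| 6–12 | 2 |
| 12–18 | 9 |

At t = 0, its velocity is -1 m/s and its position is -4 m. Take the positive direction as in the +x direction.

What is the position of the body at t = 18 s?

On each constant-a segment, Δv = aΔt and Δx = v₀Δt + ½aΔt²; chain segment to segment.
0–1 s: v starts -1 m/s; Δx = -1·1 + ½·-8·1² = -5 m; v ends -9 m/s.
1–6 s: v starts -9 m/s; Δx = -9·5 + ½·-9·5² = -157.5 m; v ends -54 m/s.
6–12 s: v starts -54 m/s; Δx = -54·6 + ½·2·6² = -288 m; v ends -42 m/s.
12–18 s: v starts -42 m/s; Δx = -42·6 + ½·9·6² = -90 m; v ends 12 m/s.
x(18) = -4 + Σ Δx = -544.5 m.

-544.5 m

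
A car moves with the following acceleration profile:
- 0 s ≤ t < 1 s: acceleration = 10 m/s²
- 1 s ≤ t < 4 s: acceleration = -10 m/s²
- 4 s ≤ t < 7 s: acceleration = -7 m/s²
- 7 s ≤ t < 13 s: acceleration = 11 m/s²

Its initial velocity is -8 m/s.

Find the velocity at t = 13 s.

Δv equals the area under the a-t graph; then v = v₀ + Δv.
0–1 s: 10 × 1 = 10 m/s
1–4 s: -10 × 3 = -30 m/s
4–7 s: -7 × 3 = -21 m/s
7–13 s: 11 × 6 = 66 m/s
Δv = 25 m/s, so v(13) = -8 + (25) = 17 m/s.

17 m/s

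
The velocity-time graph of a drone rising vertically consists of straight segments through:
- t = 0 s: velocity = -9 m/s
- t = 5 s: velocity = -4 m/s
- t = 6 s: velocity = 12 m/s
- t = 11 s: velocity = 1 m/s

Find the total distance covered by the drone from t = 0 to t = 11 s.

70 m

Total distance travelled is ∫|v| dt — sum the magnitudes of each area piece.
0–5 s: |½(-9 + -4)(5)| = 32.5 m
5–6 s: v = 0 at t = 5.25 s; triangle areas 0.5 + 4.5 = 5 m
6–11 s: |½(12 + 1)(5)| = 32.5 m
Total distance = 70 m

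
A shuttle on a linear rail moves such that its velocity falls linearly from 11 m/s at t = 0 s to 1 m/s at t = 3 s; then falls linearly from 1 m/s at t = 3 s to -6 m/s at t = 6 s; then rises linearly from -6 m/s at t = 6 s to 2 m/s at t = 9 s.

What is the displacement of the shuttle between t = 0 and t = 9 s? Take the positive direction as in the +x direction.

Net displacement equals the area under the velocity-time graph (areas below the axis count negative).
0–3 s: ½(11 + 1)(3) = 18 m
3–6 s: ½(1 + -6)(3) = -7.5 m
6–9 s: ½(-6 + 2)(3) = -6 m
Net displacement = 4.5 m

4.5 m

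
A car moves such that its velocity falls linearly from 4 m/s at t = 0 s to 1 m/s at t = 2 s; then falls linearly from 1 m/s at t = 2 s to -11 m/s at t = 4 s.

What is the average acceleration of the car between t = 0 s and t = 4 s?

-3.75 m/s²

Average acceleration = Δv/Δt = (-11 − 4)/(4 − 0) = -3.75 m/s².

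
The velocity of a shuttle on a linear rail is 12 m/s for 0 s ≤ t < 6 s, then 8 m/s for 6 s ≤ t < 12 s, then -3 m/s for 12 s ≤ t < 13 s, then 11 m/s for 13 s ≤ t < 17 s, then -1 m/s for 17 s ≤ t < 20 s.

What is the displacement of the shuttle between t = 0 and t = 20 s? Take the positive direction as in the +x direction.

158 m

Net displacement equals the area under the velocity-time graph (areas below the axis count negative).
0–6 s: 12 × 6 = 72 m
6–12 s: 8 × 6 = 48 m
12–13 s: -3 × 1 = -3 m
13–17 s: 11 × 4 = 44 m
17–20 s: -1 × 3 = -3 m
Net displacement = 158 m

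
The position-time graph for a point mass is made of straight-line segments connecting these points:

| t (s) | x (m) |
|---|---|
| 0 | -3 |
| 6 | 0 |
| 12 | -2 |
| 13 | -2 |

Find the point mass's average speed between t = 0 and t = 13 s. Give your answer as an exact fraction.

5/13 m/s

Average speed = (total path length)/(elapsed time); on a piecewise-linear x-t graph the path length is Σ|Δx|.
0–6 s: |Δx| = |0 − -3| = 3 m
6–12 s: |Δx| = |-2 − 0| = 2 m
12–13 s: |Δx| = |-2 − -2| = 0 m
Total path = 5 m; average speed = 5/13 = 5/13 m/s.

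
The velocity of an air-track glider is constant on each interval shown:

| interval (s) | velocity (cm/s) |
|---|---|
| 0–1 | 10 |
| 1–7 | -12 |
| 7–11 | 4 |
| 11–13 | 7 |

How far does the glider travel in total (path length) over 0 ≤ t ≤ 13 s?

112 cm

Distance (not displacement) is the total path length: add the absolute areas under v-t.
0–1 s: |10| × 1 = 10 cm
1–7 s: |-12| × 6 = 72 cm
7–11 s: |4| × 4 = 16 cm
11–13 s: |7| × 2 = 14 cm
Total distance = 112 cm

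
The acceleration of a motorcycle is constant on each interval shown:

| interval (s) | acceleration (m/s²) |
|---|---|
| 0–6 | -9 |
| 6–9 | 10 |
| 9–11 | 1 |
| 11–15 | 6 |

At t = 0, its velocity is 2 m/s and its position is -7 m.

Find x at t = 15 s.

On each constant-a segment, Δv = aΔt and Δx = v₀Δt + ½aΔt²; chain segment to segment.
0–6 s: v starts 2 m/s; Δx = 2·6 + ½·-9·6² = -150 m; v ends -52 m/s.
6–9 s: v starts -52 m/s; Δx = -52·3 + ½·10·3² = -111 m; v ends -22 m/s.
9–11 s: v starts -22 m/s; Δx = -22·2 + ½·1·2² = -42 m; v ends -20 m/s.
11–15 s: v starts -20 m/s; Δx = -20·4 + ½·6·4² = -32 m; v ends 4 m/s.
x(15) = -7 + Σ Δx = -342 m.

-342 m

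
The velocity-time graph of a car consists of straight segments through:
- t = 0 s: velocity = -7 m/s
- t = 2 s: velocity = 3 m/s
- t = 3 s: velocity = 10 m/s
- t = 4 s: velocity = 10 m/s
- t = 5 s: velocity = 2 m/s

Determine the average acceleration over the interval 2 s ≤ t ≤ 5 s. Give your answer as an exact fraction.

-1/3 m/s²

Average acceleration = Δv/Δt = (2 − 3)/(5 − 2) = -1/3 m/s².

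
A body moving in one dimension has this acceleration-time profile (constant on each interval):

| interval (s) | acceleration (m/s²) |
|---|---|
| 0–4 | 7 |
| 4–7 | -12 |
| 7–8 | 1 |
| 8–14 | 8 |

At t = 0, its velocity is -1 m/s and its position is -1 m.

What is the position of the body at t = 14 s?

165.5 m

On each constant-a segment, Δv = aΔt and Δx = v₀Δt + ½aΔt²; chain segment to segment.
0–4 s: v starts -1 m/s; Δx = -1·4 + ½·7·4² = 52 m; v ends 27 m/s.
4–7 s: v starts 27 m/s; Δx = 27·3 + ½·-12·3² = 27 m; v ends -9 m/s.
7–8 s: v starts -9 m/s; Δx = -9·1 + ½·1·1² = -8.5 m; v ends -8 m/s.
8–14 s: v starts -8 m/s; Δx = -8·6 + ½·8·6² = 96 m; v ends 40 m/s.
x(14) = -1 + Σ Δx = 165.5 m.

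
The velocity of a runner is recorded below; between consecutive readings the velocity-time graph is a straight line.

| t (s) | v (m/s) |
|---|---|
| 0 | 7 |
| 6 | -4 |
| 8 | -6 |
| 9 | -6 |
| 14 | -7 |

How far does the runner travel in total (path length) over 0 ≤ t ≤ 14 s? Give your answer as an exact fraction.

Total distance travelled is ∫|v| dt — sum the magnitudes of each area piece.
0–6 s: v = 0 at t = 42/11 s; triangle areas 147/11 + 48/11 = 195/11 m
6–8 s: |½(-4 + -6)(2)| = 10 m
8–9 s: |-6| × 1 = 6 m
9–14 s: |½(-6 + -7)(5)| = 32.5 m
Total distance = 1457/22 m

1457/22 m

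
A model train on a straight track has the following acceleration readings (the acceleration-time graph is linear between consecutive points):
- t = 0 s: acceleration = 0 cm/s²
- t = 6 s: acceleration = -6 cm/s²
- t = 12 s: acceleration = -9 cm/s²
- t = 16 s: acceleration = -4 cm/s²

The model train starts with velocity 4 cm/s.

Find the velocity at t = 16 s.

Δv equals the area under the a-t graph; then v = v₀ + Δv.
0–6 s: ½(0 + -6)(6) = -18 cm/s
6–12 s: ½(-6 + -9)(6) = -45 cm/s
12–16 s: ½(-9 + -4)(4) = -26 cm/s
Δv = -89 cm/s, so v(16) = 4 + (-89) = -85 cm/s.

-85 cm/s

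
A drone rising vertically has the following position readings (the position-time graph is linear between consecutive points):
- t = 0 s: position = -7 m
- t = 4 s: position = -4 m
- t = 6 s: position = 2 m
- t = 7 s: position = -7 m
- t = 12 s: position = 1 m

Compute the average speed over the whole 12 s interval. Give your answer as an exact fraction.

Average speed = (total path length)/(elapsed time); on a piecewise-linear x-t graph the path length is Σ|Δx|.
0–4 s: |Δx| = |-4 − -7| = 3 m
4–6 s: |Δx| = |2 − -4| = 6 m
6–7 s: |Δx| = |-7 − 2| = 9 m
7–12 s: |Δx| = |1 − -7| = 8 m
Total path = 26 m; average speed = 26/12 = 13/6 m/s.

13/6 m/s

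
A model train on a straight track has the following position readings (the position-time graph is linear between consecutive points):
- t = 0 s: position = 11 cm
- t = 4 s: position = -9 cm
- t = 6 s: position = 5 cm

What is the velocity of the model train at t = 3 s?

Velocity is the slope of the x-t graph on 0–4 s: (-9 − 11)/(4 − 0) = -5 cm/s.

-5 cm/s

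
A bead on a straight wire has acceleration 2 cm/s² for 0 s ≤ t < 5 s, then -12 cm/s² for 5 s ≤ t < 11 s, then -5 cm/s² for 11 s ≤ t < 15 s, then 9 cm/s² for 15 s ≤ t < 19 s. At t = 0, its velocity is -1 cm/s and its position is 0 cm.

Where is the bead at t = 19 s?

On each constant-a segment, Δv = aΔt and Δx = v₀Δt + ½aΔt²; chain segment to segment.
0–5 s: v starts -1 cm/s; Δx = -1·5 + ½·2·5² = 20 cm; v ends 9 cm/s.
5–11 s: v starts 9 cm/s; Δx = 9·6 + ½·-12·6² = -162 cm; v ends -63 cm/s.
11–15 s: v starts -63 cm/s; Δx = -63·4 + ½·-5·4² = -292 cm; v ends -83 cm/s.
15–19 s: v starts -83 cm/s; Δx = -83·4 + ½·9·4² = -260 cm; v ends -47 cm/s.
x(19) = 0 + Σ Δx = -694 cm.

-694 cm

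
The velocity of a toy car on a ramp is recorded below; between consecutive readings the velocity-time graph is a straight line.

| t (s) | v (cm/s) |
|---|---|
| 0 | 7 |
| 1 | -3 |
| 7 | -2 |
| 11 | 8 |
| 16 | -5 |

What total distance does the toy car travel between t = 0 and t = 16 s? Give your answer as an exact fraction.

Total distance travelled is ∫|v| dt — sum the magnitudes of each area piece.
0–1 s: v = 0 at t = 0.7 s; triangle areas 2.45 + 0.45 = 2.9 cm
1–7 s: |½(-3 + -2)(6)| = 15 cm
7–11 s: v = 0 at t = 7.8 s; triangle areas 0.8 + 12.8 = 13.6 cm
11–16 s: v = 0 at t = 183/13 s; triangle areas 160/13 + 125/26 = 445/26 cm
Total distance = 632/13 cm

632/13 cm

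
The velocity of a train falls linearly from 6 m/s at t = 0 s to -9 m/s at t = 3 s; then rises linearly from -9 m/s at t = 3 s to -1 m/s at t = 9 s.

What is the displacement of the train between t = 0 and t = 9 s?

Net displacement equals the area under the velocity-time graph (areas below the axis count negative).
0–3 s: ½(6 + -9)(3) = -4.5 m
3–9 s: ½(-9 + -1)(6) = -30 m
Net displacement = -34.5 m

-34.5 m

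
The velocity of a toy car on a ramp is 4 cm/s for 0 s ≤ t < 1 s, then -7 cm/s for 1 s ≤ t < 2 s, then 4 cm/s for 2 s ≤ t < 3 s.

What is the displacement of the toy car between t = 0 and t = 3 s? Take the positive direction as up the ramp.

Net displacement equals the area under the velocity-time graph (areas below the axis count negative).
0–1 s: 4 × 1 = 4 cm
1–2 s: -7 × 1 = -7 cm
2–3 s: 4 × 1 = 4 cm
Net displacement = 1 cm

1 cm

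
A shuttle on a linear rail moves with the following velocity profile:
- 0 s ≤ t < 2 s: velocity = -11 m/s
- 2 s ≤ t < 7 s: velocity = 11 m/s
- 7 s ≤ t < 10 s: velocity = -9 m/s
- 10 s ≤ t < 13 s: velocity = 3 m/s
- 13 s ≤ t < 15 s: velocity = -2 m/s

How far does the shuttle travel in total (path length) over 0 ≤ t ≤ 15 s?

Distance (not displacement) is the total path length: add the absolute areas under v-t.
0–2 s: |-11| × 2 = 22 m
2–7 s: |11| × 5 = 55 m
7–10 s: |-9| × 3 = 27 m
10–13 s: |3| × 3 = 9 m
13–15 s: |-2| × 2 = 4 m
Total distance = 117 m

117 m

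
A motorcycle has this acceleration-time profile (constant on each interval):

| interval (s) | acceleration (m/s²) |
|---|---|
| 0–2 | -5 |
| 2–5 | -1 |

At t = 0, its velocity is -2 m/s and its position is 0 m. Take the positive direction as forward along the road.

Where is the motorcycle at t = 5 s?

On each constant-a segment, Δv = aΔt and Δx = v₀Δt + ½aΔt²; chain segment to segment.
0–2 s: v starts -2 m/s; Δx = -2·2 + ½·-5·2² = -14 m; v ends -12 m/s.
2–5 s: v starts -12 m/s; Δx = -12·3 + ½·-1·3² = -40.5 m; v ends -15 m/s.
x(5) = 0 + Σ Δx = -54.5 m.

-54.5 m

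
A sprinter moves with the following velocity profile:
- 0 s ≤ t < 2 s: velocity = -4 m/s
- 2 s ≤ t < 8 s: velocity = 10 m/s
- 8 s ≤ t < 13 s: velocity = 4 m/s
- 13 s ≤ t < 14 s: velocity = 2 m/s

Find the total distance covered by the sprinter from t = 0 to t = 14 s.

90 m

Distance (not displacement) is the total path length: add the absolute areas under v-t.
0–2 s: |-4| × 2 = 8 m
2–8 s: |10| × 6 = 60 m
8–13 s: |4| × 5 = 20 m
13–14 s: |2| × 1 = 2 m
Total distance = 90 m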